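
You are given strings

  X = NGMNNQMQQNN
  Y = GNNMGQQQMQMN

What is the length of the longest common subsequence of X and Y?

7

Let dp[i][j] be the LCS length of the first i characters of X and the first j characters of Y. dp[i][j] = dp[i-1][j-1]+1 when the i-th and j-th characters match, else max(dp[i-1][j], dp[i][j-1]).
    ·  G  N  N  M  G  Q  Q  Q  M  Q  M  N
 ·  0  0  0  0  0  0  0  0  0  0  0  0  0
 N  0  0  1  1  1  1  1  1  1  1  1  1  1
 G  0  1  1  1  1  2  2  2  2  2  2  2  2
 M  0  1  1  1  2  2  2  2  2  3  3  3  3
 N  0  1  2  2  2  2  2  2  2  3  3  3  4
 N  0  1  2  3  3  3  3  3  3  3  3  3  4
 Q  0  1  2  3  3  3  4  4  4  4  4  4  4
 M  0  1  2  3  4  4  4  4  4  5  5  5  5
 Q  0  1  2  3  4  4  5  5  5  5  6  6  6
 Q  0  1  2  3  4  4  5  6  6  6  6  6  6
 N  0  1  2  3  4  4  5  6  6  6  6  6  7
 N  0  1  2  3  4  4  5  6  6  6  6  6  7
dp[11][12] = 7. One LCS (by backtracking along matches): GNNQMQN.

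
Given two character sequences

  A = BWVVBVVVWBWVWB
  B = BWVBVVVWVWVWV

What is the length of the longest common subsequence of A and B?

11

Pick B (A #1, B #1); then W (A #2, B #2); then V (A #4, B #3); then B (A #5, B #4); then V (A #6, B #5); then V (A #7, B #6); then V (A #8, B #7); then W (A #9, B #8); then W (A #11, B #10); then V (A #12, B #11); then W (A #13, B #12); all 11 characters appear in both, in order, and the DP table's final entry dp[14][13] is also 11, so no common subsequence is longer.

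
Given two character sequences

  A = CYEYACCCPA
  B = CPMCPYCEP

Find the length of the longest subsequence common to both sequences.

One common subsequence of length 4: C [1,4], then Y [2,6], then E [3,8], then P [9,9], and the DP table's final entry dp[10][9] is also 4, so no common subsequence is longer.

4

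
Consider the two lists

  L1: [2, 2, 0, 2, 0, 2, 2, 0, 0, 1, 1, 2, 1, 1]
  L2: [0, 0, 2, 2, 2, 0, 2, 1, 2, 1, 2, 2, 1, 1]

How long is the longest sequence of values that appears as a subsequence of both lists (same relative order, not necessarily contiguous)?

Taking 2 at L1[1]=L2[3] → 2 at L1[2]=L2[4] → 2 at L1[4]=L2[5] → 0 at L1[5]=L2[6] → 2 at L1[6]=L2[7] → 2 at L1[7]=L2[9] → 1 at L1[10]=L2[10] → 2 at L1[12]=L2[12] → 1 at L1[13]=L2[13] → 1 at L1[14]=L2[14] gives a common subsequence of length 10. dp[14][14] = 10 confirms this is the maximum.

10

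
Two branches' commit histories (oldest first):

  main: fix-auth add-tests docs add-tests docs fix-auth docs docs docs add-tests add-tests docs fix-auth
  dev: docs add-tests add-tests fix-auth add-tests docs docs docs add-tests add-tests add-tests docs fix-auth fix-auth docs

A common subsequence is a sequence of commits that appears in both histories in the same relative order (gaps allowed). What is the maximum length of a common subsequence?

10

Taking add-tests [2,2] → add-tests [4,3] → fix-auth [6,4] → docs [7,6] → docs [8,7] → docs [9,8] → add-tests [10,10] → add-tests [11,11] → docs [12,12] → fix-auth [13,14] gives a common subsequence of length 10. dp[13][15] = 10 confirms this is the maximum.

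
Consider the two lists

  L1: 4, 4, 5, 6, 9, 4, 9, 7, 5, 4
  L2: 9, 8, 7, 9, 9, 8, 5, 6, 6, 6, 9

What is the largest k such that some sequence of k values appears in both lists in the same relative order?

One common subsequence of length 3: 5 [3,7] → 6 [4,10] → 9 [7,11], and the DP table's final entry dp[10][11] is also 3, so no common subsequence is longer.

3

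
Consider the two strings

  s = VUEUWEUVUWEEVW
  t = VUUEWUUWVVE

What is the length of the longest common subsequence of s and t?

One common subsequence of length 8: V [1,1] → U [2,3] → E [3,4] → W [5,5] → U [7,6] → U [9,7] → W [10,8] → E [12,11]. dp[14][11] = 8 confirms this is the maximum.

8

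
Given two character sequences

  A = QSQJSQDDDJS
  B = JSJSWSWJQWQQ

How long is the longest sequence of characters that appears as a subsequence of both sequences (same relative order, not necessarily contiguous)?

4

Taking S [2,2], J [4,3], S [5,6], Q [6,12] gives a common subsequence of length 4, and the DP table's final entry dp[11][12] is also 4, so no common subsequence is longer.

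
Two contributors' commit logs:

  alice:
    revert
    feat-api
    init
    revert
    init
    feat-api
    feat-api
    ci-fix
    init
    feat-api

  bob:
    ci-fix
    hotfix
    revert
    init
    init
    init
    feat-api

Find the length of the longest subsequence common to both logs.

5

Taking revert at alice[1]=bob[3], then init at alice[3]=bob[4], then init at alice[5]=bob[5], then init at alice[9]=bob[6], then feat-api at alice[10]=bob[7] gives a common subsequence of length 5. Since dp[10][7] = 5, nothing longer is possible.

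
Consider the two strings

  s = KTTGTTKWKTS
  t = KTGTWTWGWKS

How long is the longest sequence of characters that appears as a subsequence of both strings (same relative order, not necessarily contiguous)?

8

One common subsequence of length 8: K at s[1]=t[1], T at s[3]=t[2], G at s[4]=t[3], T at s[5]=t[4], T at s[6]=t[6], W at s[8]=t[9], K at s[9]=t[10], S at s[11]=t[11]. Since dp[11][11] = 8, nothing longer is possible.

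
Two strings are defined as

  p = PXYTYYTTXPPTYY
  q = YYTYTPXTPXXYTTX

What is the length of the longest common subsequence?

One common subsequence of length 7: P (p #1, q #6) → X (p #2, q #7) → T (p #4, q #8) → Y (p #6, q #12) → T (p #7, q #13) → T (p #8, q #14) → X (p #9, q #15). dp[14][15] = 7 confirms this is the maximum.

7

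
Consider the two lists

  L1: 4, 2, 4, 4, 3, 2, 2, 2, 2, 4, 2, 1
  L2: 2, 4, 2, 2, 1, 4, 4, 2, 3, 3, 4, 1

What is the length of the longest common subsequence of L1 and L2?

7

Taking 4 at L1[1]=L2[2] → 2 at L1[2]=L2[4] → 4 at L1[3]=L2[6] → 4 at L1[4]=L2[7] → 3 at L1[5]=L2[10] → 4 at L1[10]=L2[11] → 1 at L1[12]=L2[12] gives a common subsequence of length 7. dp[12][12] = 7 confirms this is the maximum.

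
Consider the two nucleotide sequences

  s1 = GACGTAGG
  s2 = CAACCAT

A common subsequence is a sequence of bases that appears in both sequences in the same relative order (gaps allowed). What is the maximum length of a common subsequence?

Taking A at s1[2]=s2[3], then C at s1[3]=s2[5], then T at s1[5]=s2[7] gives a common subsequence of length 3. dp[8][7] = 3 confirms this is the maximum.

3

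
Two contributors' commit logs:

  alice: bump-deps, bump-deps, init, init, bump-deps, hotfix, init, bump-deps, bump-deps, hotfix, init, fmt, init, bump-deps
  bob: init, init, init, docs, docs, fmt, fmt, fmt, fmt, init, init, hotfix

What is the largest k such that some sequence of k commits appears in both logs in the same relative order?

Match init at alice[3]=bob[1] → init at alice[4]=bob[2] → init at alice[7]=bob[3] → init at alice[11]=bob[10] → init at alice[13]=bob[11] — 5 commits in the same relative order in both. dp[14][12] = 5 confirms this is the maximum.

5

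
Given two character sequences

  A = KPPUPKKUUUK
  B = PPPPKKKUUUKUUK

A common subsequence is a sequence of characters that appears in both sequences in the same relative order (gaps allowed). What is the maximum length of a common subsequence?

One common subsequence of length 9: P [2,2], then P [3,3], then P [5,4], then K [6,6], then K [7,7], then U [8,10], then U [9,12], then U [10,13], then K [11,14]. Since dp[11][14] = 9, nothing longer is possible.

9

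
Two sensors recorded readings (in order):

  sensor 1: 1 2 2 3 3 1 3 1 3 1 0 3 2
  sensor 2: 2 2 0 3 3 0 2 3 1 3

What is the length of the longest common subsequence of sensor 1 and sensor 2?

7

Taking 2 (sensor 1 #2, sensor 2 #1); then 2 (sensor 1 #3, sensor 2 #2); then 3 (sensor 1 #4, sensor 2 #4); then 3 (sensor 1 #5, sensor 2 #5); then 3 (sensor 1 #9, sensor 2 #8); then 1 (sensor 1 #10, sensor 2 #9); then 3 (sensor 1 #12, sensor 2 #10) gives a common subsequence of length 7, and the DP table's final entry dp[13][10] is also 7, so no common subsequence is longer.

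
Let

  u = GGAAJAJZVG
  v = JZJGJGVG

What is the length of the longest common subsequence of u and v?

4

Pick G (u #1, v #4); then G (u #2, v #6); then V (u #9, v #7); then G (u #10, v #8); all 4 characters appear in both, in order. dp[10][8] = 4 confirms this is the maximum.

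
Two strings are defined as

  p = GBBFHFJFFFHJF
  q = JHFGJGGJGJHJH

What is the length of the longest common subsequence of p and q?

Pick H at p[5]=q[2], F at p[6]=q[3], J at p[7]=q[10], H at p[11]=q[11], J at p[12]=q[12]; all 5 characters appear in both, in order. The LCS DP gives dp[13][13] = 5, so this is optimal.

5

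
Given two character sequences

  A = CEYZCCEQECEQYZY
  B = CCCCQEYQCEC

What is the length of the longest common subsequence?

7

One common subsequence of length 7: C at A[1]=B[2] → C at A[5]=B[3] → C at A[6]=B[4] → E at A[7]=B[6] → Q at A[8]=B[8] → E at A[9]=B[10] → C at A[10]=B[11], and the DP table's final entry dp[15][11] is also 7, so no common subsequence is longer.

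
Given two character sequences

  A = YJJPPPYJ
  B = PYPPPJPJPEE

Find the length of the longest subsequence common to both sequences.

Pick Y (A #1, B #2), then P (A #4, B #4), then P (A #5, B #5), then P (A #6, B #7), then J (A #8, B #8); all 5 characters appear in both, in order, and the DP table's final entry dp[8][11] is also 5, so no common subsequence is longer.

5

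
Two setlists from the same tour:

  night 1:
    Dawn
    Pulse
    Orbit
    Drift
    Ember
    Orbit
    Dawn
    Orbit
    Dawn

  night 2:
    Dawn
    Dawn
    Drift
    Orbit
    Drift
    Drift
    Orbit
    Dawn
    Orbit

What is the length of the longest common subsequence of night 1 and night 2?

Pick Dawn (night 1 #1, night 2 #2) → Orbit (night 1 #3, night 2 #4) → Drift (night 1 #4, night 2 #6) → Orbit (night 1 #6, night 2 #7) → Dawn (night 1 #7, night 2 #8) → Orbit (night 1 #8, night 2 #9); all 6 songs appear in both, in order. The LCS DP gives dp[9][9] = 6, so this is optimal.

6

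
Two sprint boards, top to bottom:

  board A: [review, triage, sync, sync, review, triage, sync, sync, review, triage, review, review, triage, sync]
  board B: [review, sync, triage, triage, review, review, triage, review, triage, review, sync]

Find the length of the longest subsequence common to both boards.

Pick review at board A[1]=board B[1]; then triage at board A[2]=board B[4]; then review at board A[5]=board B[6]; then triage at board A[6]=board B[7]; then review at board A[9]=board B[8]; then triage at board A[10]=board B[9]; then review at board A[12]=board B[10]; then sync at board A[14]=board B[11]; all 8 tasks appear in both, in order. dp[14][11] = 8 confirms this is the maximum.

8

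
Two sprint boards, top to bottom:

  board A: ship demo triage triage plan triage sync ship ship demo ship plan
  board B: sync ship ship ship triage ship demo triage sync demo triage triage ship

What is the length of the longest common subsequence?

Pick ship (board A #1, board B #6), then demo (board A #2, board B #7), then triage (board A #3, board B #8), then triage (board A #4, board B #11), then triage (board A #6, board B #12), then ship (board A #11, board B #13); all 6 tasks appear in both, in order, and the DP table's final entry dp[12][13] is also 6, so no common subsequence is longer.

6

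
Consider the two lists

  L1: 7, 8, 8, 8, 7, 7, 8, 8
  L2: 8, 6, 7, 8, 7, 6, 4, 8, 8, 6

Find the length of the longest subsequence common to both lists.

5

Let dp[i][j] be the LCS length of the first i values of L1 and the first j values of L2. dp[i][j] = dp[i-1][j-1]+1 when the i-th and j-th values match, else max(dp[i-1][j], dp[i][j-1]).
    ·  8  6  7  8  7  6  4  8  8  6
 ·  0  0  0  0  0  0  0  0  0  0  0
 7  0  0  0  1  1  1  1  1  1  1  1
 8  0  1  1  1  2  2  2  2  2  2  2
 8  0  1  1  1  2  2  2  2  3  3  3
 8  0  1  1  1  2  2  2  2  3  4  4
 7  0  1  1  2  2  3  3  3  3  4  4
 7  0  1  1  2  2  3  3  3  3  4  4
 8  0  1  1  2  3  3  3  3  4  4  4
 8  0  1  1  2  3  3  3  3  4  5  5
dp[8][10] = 5. One LCS (by backtracking along matches): 7, 8, 7, 8, 8.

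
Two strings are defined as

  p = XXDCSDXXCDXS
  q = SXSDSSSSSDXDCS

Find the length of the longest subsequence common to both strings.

Pick X [1,2], D [3,4], S [5,9], D [6,10], X [7,11], C [9,13], S [12,14]; all 7 characters appear in both, in order. The LCS DP gives dp[12][14] = 7, so this is optimal.

7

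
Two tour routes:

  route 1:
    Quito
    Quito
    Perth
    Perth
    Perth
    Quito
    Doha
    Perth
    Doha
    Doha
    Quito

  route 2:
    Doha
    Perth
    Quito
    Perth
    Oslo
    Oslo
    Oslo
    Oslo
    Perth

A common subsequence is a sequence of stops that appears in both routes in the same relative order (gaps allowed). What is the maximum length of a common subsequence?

3

Match Quito (route 1 #2, route 2 #3); then Perth (route 1 #3, route 2 #4); then Perth (route 1 #8, route 2 #9) — 3 stops in the same relative order in both. dp[11][9] = 3 confirms this is the maximum.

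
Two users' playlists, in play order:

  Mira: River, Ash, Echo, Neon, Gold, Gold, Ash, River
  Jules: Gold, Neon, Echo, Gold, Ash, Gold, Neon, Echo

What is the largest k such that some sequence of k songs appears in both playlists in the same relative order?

Pick Echo (Mira #3, Jules #3); then Gold (Mira #5, Jules #4); then Gold (Mira #6, Jules #6); all 3 songs appear in both, in order. Since dp[8][8] = 3, nothing longer is possible.

3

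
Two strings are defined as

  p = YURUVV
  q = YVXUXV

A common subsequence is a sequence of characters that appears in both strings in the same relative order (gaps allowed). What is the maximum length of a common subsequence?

3

Let dp[i][j] be the LCS length of the first i characters of p and the first j characters of q. dp[i][j] = dp[i-1][j-1]+1 when the i-th and j-th characters match, else max(dp[i-1][j], dp[i][j-1]).
    ·  Y  V  X  U  X  V
 ·  0  0  0  0  0  0  0
 Y  0  1  1  1  1  1  1
 U  0  1  1  1  2  2  2
 R  0  1  1  1  2  2  2
 U  0  1  1  1  2  2  2
 V  0  1  2  2  2  2  3
 V  0  1  2  2  2  2  3
dp[6][6] = 3. One LCS (by backtracking along matches): YUV.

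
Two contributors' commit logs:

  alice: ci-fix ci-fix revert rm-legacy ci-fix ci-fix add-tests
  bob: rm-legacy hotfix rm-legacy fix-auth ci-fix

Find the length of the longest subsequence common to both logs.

2

One common subsequence of length 2: rm-legacy [4,3] → ci-fix [6,5]. dp[7][5] = 2 confirms this is the maximum.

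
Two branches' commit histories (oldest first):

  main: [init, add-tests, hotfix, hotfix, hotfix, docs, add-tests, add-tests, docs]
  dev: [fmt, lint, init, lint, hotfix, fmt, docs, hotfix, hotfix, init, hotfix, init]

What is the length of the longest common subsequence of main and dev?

4

Match init (main #1, dev #3), then hotfix (main #3, dev #8), then hotfix (main #4, dev #9), then hotfix (main #5, dev #11) — 4 commits in the same relative order in both. Since dp[9][12] = 4, nothing longer is possible.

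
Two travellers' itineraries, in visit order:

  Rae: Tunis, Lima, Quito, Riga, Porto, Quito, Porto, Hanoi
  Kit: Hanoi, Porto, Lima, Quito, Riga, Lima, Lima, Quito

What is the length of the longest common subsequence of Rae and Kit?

Pick Lima (Rae #2, Kit #3), Quito (Rae #3, Kit #4), Riga (Rae #4, Kit #5), Quito (Rae #6, Kit #8); all 4 stops appear in both, in order. The LCS DP gives dp[8][8] = 4, so this is optimal.

4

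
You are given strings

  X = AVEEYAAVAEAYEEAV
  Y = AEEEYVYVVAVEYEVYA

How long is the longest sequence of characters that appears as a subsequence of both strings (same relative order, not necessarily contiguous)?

One common subsequence of length 10: A at X[1]=Y[1], E at X[3]=Y[3], E at X[4]=Y[4], Y at X[5]=Y[7], A at X[7]=Y[10], V at X[8]=Y[11], E at X[10]=Y[12], Y at X[12]=Y[13], E at X[13]=Y[14], A at X[15]=Y[17], and the DP table's final entry dp[16][17] is also 10, so no common subsequence is longer.

10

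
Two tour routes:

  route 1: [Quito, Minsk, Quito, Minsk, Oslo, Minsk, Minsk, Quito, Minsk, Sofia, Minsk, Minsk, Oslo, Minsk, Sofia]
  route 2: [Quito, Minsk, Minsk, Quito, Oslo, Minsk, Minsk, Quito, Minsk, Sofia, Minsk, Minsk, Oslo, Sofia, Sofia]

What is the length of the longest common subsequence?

Match Quito [1,1], Minsk [2,3], Quito [3,4], Oslo [5,5], Minsk [6,6], Minsk [7,7], Quito [8,8], Minsk [9,9], Sofia [10,10], Minsk [11,11], Minsk [12,12], Oslo [13,13], Sofia [15,15] — 13 stops in the same relative order in both. Since dp[15][15] = 13, nothing longer is possible.

13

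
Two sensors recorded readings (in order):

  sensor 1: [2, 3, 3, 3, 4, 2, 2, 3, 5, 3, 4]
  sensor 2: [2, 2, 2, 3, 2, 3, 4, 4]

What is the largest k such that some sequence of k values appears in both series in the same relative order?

6

Let dp[i][j] be the LCS length of the first i values of sensor 1 and the first j values of sensor 2. dp[i][j] = dp[i-1][j-1]+1 when the i-th and j-th values match, else max(dp[i-1][j], dp[i][j-1]).
    ·  2  2  2  3  2  3  4  4
 ·  0  0  0  0  0  0  0  0  0
 2  0  1  1  1  1  1  1  1  1
 3  0  1  1  1  2  2  2  2  2
 3  0  1  1  1  2  2  3  3  3
 3  0  1  1  1  2  2  3  3  3
 4  0  1  1  1  2  2  3  4  4
 2  0  1  2  2  2  3  3  4  4
 2  0  1  2  3  3  3  3  4  4
 3  0  1  2  3  4  4  4  4  4
 5  0  1  2  3  4  4  4  4  4
 3  0  1  2  3  4  4  5  5  5
 4  0  1  2  3  4  4  5  6  6
dp[11][8] = 6. One LCS (by backtracking along matches): 2, 2, 2, 3, 3, 4.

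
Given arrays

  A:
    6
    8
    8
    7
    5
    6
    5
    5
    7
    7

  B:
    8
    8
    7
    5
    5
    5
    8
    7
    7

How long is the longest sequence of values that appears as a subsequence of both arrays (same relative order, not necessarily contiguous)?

8

Let dp[i][j] be the LCS length of the first i values of A and the first j values of B. dp[i][j] = dp[i-1][j-1]+1 when the i-th and j-th values match, else max(dp[i-1][j], dp[i][j-1]).
    ·  8  8  7  5  5  5  8  7  7
 ·  0  0  0  0  0  0  0  0  0  0
 6  0  0  0  0  0  0  0  0  0  0
 8  0  1  1  1  1  1  1  1  1  1
 8  0  1  2  2  2  2  2  2  2  2
 7  0  1  2  3  3  3  3  3  3  3
 5  0  1  2  3  4  4  4  4  4  4
 6  0  1  2  3  4  4  4  4  4  4
 5  0  1  2  3  4  5  5  5  5  5
 5  0  1  2  3  4  5  6  6  6  6
 7  0  1  2  3  4  5  6  6  7  7
 7  0  1  2  3  4  5  6  6  7  8
dp[10][9] = 8. One LCS (by backtracking along matches): 8, 8, 7, 5, 5, 5, 7, 7.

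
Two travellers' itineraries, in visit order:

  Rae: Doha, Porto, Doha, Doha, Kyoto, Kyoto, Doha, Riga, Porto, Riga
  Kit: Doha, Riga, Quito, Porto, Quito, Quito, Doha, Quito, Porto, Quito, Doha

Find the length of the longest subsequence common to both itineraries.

4

One common subsequence of length 4: Doha [1,1], then Porto [2,4], then Doha [3,7], then Doha [7,11]. dp[10][11] = 4 confirms this is the maximum.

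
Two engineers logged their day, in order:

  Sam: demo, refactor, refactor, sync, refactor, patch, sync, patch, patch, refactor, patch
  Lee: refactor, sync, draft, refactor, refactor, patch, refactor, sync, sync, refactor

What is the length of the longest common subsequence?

6

Match refactor [2,1], refactor [3,4], refactor [5,5], patch [6,6], sync [7,9], refactor [10,10] — 6 tasks in the same relative order in both. dp[11][10] = 6 confirms this is the maximum.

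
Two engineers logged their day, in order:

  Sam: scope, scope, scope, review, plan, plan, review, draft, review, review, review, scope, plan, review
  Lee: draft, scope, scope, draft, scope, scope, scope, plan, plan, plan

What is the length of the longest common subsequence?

6

Taking scope (Sam #1, Lee #5), then scope (Sam #2, Lee #6), then scope (Sam #3, Lee #7), then plan (Sam #5, Lee #8), then plan (Sam #6, Lee #9), then plan (Sam #13, Lee #10) gives a common subsequence of length 6. dp[14][10] = 6 confirms this is the maximum.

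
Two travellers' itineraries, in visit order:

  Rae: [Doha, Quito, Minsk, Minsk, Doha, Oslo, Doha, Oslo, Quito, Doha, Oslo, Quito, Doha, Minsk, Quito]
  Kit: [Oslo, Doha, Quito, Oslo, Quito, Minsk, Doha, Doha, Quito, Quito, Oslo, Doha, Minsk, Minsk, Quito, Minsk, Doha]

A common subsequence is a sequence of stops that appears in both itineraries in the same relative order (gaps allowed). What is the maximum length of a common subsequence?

10

Pick Doha at Rae[1]=Kit[2]; then Quito at Rae[2]=Kit[5]; then Minsk at Rae[4]=Kit[6]; then Doha at Rae[5]=Kit[7]; then Doha at Rae[7]=Kit[8]; then Quito at Rae[9]=Kit[10]; then Oslo at Rae[11]=Kit[11]; then Doha at Rae[13]=Kit[12]; then Minsk at Rae[14]=Kit[14]; then Quito at Rae[15]=Kit[15]; all 10 stops appear in both, in order. The LCS DP gives dp[15][17] = 10, so this is optimal.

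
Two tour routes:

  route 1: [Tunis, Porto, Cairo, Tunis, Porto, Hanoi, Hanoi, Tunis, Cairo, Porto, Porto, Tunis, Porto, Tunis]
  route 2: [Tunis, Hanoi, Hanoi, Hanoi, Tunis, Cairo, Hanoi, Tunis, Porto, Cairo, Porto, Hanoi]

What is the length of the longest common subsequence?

Taking Tunis (route 1 #1, route 2 #1), Hanoi (route 1 #6, route 2 #3), Hanoi (route 1 #7, route 2 #4), Tunis (route 1 #8, route 2 #5), Cairo (route 1 #9, route 2 #6), Porto (route 1 #10, route 2 #9), Porto (route 1 #11, route 2 #11) gives a common subsequence of length 7. dp[14][12] = 7 confirms this is the maximum.

7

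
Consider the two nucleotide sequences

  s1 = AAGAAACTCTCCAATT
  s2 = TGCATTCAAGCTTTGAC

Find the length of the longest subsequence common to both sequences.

9

Pick G [3,2], A [6,4], T [8,5], T [10,6], C [12,7], A [13,8], A [14,9], T [15,13], T [16,14]; all 9 bases appear in both, in order. Since dp[16][17] = 9, nothing longer is possible.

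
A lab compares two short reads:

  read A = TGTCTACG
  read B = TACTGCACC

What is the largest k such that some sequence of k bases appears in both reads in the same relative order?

Let dp[i][j] be the LCS length of the first i bases of read A and the first j bases of read B. dp[i][j] = dp[i-1][j-1]+1 when the i-th and j-th bases match, else max(dp[i-1][j], dp[i][j-1]).
    ·  T  A  C  T  G  C  A  C  C
 ·  0  0  0  0  0  0  0  0  0  0
 T  0  1  1  1  1  1  1  1  1  1
 G  0  1  1  1  1  2  2  2  2  2
 T  0  1  1  1  2  2  2  2  2  2
 C  0  1  1  2  2  2  3  3  3  3
 T  0  1  1  2  3  3  3  3  3  3
 A  0  1  2  2  3  3  3  4  4  4
 C  0  1  2  3  3  3  4  4  5  5
 G  0  1  2  3  3  4  4  4  5  5
dp[8][9] = 5. One LCS (by backtracking along matches): TGCAC.

5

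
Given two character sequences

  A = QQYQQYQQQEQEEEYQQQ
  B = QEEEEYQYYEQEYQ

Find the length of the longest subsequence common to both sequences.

9

Pick Q at A[1]=B[1], then Q at A[2]=B[7], then Y at A[3]=B[8], then Y at A[6]=B[9], then E at A[10]=B[10], then Q at A[11]=B[11], then E at A[14]=B[12], then Y at A[15]=B[13], then Q at A[18]=B[14]; all 9 characters appear in both, in order. Since dp[18][14] = 9, nothing longer is possible.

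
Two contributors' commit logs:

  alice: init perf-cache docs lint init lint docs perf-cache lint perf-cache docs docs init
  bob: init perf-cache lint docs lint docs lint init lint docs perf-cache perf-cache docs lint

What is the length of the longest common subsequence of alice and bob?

Pick init (alice #1, bob #1) → perf-cache (alice #2, bob #2) → docs (alice #3, bob #6) → lint (alice #4, bob #7) → init (alice #5, bob #8) → lint (alice #6, bob #9) → docs (alice #7, bob #10) → perf-cache (alice #8, bob #11) → perf-cache (alice #10, bob #12) → docs (alice #11, bob #13); all 10 commits appear in both, in order. Since dp[13][14] = 10, nothing longer is possible.

10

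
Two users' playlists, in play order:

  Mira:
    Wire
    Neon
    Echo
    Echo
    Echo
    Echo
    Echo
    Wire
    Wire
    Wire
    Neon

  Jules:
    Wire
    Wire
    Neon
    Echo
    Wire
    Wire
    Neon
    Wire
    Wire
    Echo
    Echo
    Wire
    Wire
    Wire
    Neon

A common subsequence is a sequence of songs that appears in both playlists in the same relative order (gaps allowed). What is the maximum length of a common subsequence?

Match Wire at Mira[1]=Jules[2], Neon at Mira[2]=Jules[3], Echo at Mira[3]=Jules[4], Echo at Mira[6]=Jules[10], Echo at Mira[7]=Jules[11], Wire at Mira[8]=Jules[12], Wire at Mira[9]=Jules[13], Wire at Mira[10]=Jules[14], Neon at Mira[11]=Jules[15] — 9 songs in the same relative order in both, and the DP table's final entry dp[11][15] is also 9, so no common subsequence is longer.

9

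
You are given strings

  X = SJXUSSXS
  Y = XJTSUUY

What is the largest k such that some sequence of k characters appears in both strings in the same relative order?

2

Pick S [1,4] → U [4,6]; all 2 characters appear in both, in order. dp[8][7] = 2 confirms this is the maximum.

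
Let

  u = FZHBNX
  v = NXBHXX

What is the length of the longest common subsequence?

2

Let dp[i][j] be the LCS length of the first i characters of u and the first j characters of v. dp[i][j] = dp[i-1][j-1]+1 when the i-th and j-th characters match, else max(dp[i-1][j], dp[i][j-1]).
    ·  N  X  B  H  X  X
 ·  0  0  0  0  0  0  0
 F  0  0  0  0  0  0  0
 Z  0  0  0  0  0  0  0
 H  0  0  0  0  1  1  1
 B  0  0  0  1  1  1  1
 N  0  1  1  1  1  1  1
 X  0  1  2  2  2  2  2
dp[6][6] = 2. One LCS (by backtracking along matches): HX.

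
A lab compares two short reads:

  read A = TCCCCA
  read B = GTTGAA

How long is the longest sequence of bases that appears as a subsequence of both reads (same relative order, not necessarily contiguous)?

2

Match T (read A #1, read B #3) → A (read A #6, read B #6) — 2 bases in the same relative order in both. dp[6][6] = 2 confirms this is the maximum.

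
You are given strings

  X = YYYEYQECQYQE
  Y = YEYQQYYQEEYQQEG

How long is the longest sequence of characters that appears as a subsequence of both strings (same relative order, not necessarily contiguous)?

One common subsequence of length 9: Y (X #1, Y #1), Y (X #2, Y #3), Y (X #3, Y #6), Y (X #5, Y #7), Q (X #6, Y #8), E (X #7, Y #10), Q (X #9, Y #12), Q (X #11, Y #13), E (X #12, Y #14). Since dp[12][15] = 9, nothing longer is possible.

9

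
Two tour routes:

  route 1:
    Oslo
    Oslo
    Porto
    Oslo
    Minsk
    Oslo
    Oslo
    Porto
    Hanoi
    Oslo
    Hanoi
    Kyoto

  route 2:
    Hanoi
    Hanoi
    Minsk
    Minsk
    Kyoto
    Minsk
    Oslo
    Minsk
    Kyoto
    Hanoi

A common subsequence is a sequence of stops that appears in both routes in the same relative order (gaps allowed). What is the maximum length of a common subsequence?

3

One common subsequence of length 3: Oslo [4,7]; then Minsk [5,8]; then Hanoi [11,10]. dp[12][10] = 3 confirms this is the maximum.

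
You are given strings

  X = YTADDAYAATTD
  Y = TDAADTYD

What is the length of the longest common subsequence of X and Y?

6

Match T (X #2, Y #1); then D (X #5, Y #2); then A (X #6, Y #3); then A (X #8, Y #4); then T (X #10, Y #6); then D (X #12, Y #8) — 6 characters in the same relative order in both. dp[12][8] = 6 confirms this is the maximum.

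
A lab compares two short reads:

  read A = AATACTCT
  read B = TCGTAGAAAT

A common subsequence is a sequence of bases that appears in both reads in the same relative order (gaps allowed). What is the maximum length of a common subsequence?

4

Taking A (read A #1, read B #7), then A (read A #2, read B #8), then A (read A #4, read B #9), then T (read A #8, read B #10) gives a common subsequence of length 4. The LCS DP gives dp[8][10] = 4, so this is optimal.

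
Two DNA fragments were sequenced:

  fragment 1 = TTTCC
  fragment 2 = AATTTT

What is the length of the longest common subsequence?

Taking T at fragment 1[1]=fragment 2[4], T at fragment 1[2]=fragment 2[5], T at fragment 1[3]=fragment 2[6] gives a common subsequence of length 3. The LCS DP gives dp[5][6] = 3, so this is optimal.

3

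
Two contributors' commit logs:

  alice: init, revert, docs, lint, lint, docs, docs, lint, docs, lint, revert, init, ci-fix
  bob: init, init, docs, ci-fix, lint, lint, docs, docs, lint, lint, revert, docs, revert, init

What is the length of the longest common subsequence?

One common subsequence of length 10: init [1,2]; then docs [3,3]; then lint [4,5]; then lint [5,6]; then docs [6,7]; then docs [7,8]; then lint [8,10]; then docs [9,12]; then revert [11,13]; then init [12,14]. dp[13][14] = 10 confirms this is the maximum.

10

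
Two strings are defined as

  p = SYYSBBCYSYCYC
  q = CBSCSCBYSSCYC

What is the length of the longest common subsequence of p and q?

8

Taking S (p #1, q #3); then S (p #4, q #5); then B (p #6, q #7); then Y (p #8, q #8); then S (p #9, q #10); then C (p #11, q #11); then Y (p #12, q #12); then C (p #13, q #13) gives a common subsequence of length 8. Since dp[13][13] = 8, nothing longer is possible.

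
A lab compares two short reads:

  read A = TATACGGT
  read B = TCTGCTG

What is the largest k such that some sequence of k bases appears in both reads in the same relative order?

4

One common subsequence of length 4: T [1,1]; then T [3,3]; then C [5,5]; then G [7,7]. dp[8][7] = 4 confirms this is the maximum.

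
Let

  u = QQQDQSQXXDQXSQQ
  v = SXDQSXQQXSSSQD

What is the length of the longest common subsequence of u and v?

8

Taking D at u[4]=v[3], Q at u[5]=v[4], S at u[6]=v[5], Q at u[7]=v[7], Q at u[11]=v[8], X at u[12]=v[9], S at u[13]=v[12], Q at u[14]=v[13] gives a common subsequence of length 8, and the DP table's final entry dp[15][14] is also 8, so no common subsequence is longer.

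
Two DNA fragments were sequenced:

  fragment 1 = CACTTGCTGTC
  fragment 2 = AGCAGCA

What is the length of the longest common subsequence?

5

Let dp[i][j] be the LCS length of the first i bases of fragment 1 and the first j bases of fragment 2. dp[i][j] = dp[i-1][j-1]+1 when the i-th and j-th bases match, else max(dp[i-1][j], dp[i][j-1]).
    ·  A  G  C  A  G  C  A
 ·  0  0  0  0  0  0  0  0
 C  0  0  0  1  1  1  1  1
 A  0  1  1  1  2  2  2  2
 C  0  1  1  2  2  2  3  3
 T  0  1  1  2  2  2  3  3
 T  0  1  1  2  2  2  3  3
 G  0  1  2  2  2  3  3  3
 C  0  1  2  3  3  3  4  4
 T  0  1  2  3  3  3  4  4
 G  0  1  2  3  3  4  4  4
 T  0  1  2  3  3  4  4  4
 C  0  1  2  3  3  4  5  5
dp[11][7] = 5. One LCS (by backtracking along matches): AGCGC.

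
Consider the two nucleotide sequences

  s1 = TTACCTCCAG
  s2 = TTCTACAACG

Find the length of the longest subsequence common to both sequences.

Let dp[i][j] be the LCS length of the first i bases of s1 and the first j bases of s2. dp[i][j] = dp[i-1][j-1]+1 when the i-th and j-th bases match, else max(dp[i-1][j], dp[i][j-1]).
    ·  T  T  C  T  A  C  A  A  C  G
 ·  0  0  0  0  0  0  0  0  0  0  0
 T  0  1  1  1  1  1  1  1  1  1  1
 T  0  1  2  2  2  2  2  2  2  2  2
 A  0  1  2  2  2  3  3  3  3  3  3
 C  0  1  2  3  3  3  4  4  4  4  4
 C  0  1  2  3  3  3  4  4  4  5  5
 T  0  1  2  3  4  4  4  4  4  5  5
 C  0  1  2  3  4  4  5  5  5  5  5
 C  0  1  2  3  4  4  5  5  5  6  6
 A  0  1  2  3  4  5  5  6  6  6  6
 G  0  1  2  3  4  5  5  6  6  6  7
dp[10][10] = 7. One LCS (by backtracking along matches): TTCTCCG.

7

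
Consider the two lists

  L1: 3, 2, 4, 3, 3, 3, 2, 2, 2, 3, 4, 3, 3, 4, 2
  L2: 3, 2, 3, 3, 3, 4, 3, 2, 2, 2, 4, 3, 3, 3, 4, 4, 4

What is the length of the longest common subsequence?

12

Pick 3 at L1[1]=L2[1], 2 at L1[2]=L2[2], 3 at L1[4]=L2[4], 3 at L1[5]=L2[5], 3 at L1[6]=L2[7], 2 at L1[7]=L2[8], 2 at L1[8]=L2[9], 2 at L1[9]=L2[10], 3 at L1[10]=L2[12], 3 at L1[12]=L2[13], 3 at L1[13]=L2[14], 4 at L1[14]=L2[17]; all 12 values appear in both, in order. dp[15][17] = 12 confirms this is the maximum.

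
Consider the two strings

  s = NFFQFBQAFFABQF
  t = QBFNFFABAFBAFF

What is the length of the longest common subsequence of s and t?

Taking N at s[1]=t[4]; then F at s[2]=t[5]; then F at s[3]=t[6]; then F at s[5]=t[10]; then B at s[6]=t[11]; then A at s[8]=t[12]; then F at s[10]=t[13]; then F at s[14]=t[14] gives a common subsequence of length 8, and the DP table's final entry dp[14][14] is also 8, so no common subsequence is longer.

8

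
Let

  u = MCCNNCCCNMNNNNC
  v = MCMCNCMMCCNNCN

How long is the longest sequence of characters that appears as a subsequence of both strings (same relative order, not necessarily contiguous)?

Taking M at u[1]=v[1] → C at u[2]=v[2] → C at u[3]=v[4] → N at u[5]=v[5] → C at u[6]=v[6] → C at u[7]=v[9] → C at u[8]=v[10] → N at u[9]=v[11] → N at u[11]=v[12] → N at u[14]=v[14] gives a common subsequence of length 10. The LCS DP gives dp[15][14] = 10, so this is optimal.

10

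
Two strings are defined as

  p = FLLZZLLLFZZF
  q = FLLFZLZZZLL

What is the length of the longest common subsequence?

7

Pick F (p #1, q #1), L (p #2, q #3), L (p #3, q #6), Z (p #4, q #8), Z (p #5, q #9), L (p #7, q #10), L (p #8, q #11); all 7 characters appear in both, in order, and the DP table's final entry dp[12][11] is also 7, so no common subsequence is longer.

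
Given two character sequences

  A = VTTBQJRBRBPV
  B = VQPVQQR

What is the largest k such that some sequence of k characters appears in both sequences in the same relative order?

4

Match V (A #1, B #1); then Q (A #5, B #2); then P (A #11, B #3); then V (A #12, B #4) — 4 characters in the same relative order in both. The LCS DP gives dp[12][7] = 4, so this is optimal.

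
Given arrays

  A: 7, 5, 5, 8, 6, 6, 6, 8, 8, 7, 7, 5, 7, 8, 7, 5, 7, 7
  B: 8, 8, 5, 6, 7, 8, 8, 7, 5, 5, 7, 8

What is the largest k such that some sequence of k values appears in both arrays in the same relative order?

Pick 5 at A[3]=B[3] → 6 at A[5]=B[4] → 8 at A[8]=B[6] → 8 at A[9]=B[7] → 7 at A[10]=B[8] → 5 at A[12]=B[10] → 7 at A[13]=B[11] → 8 at A[14]=B[12]; all 8 values appear in both, in order, and the DP table's final entry dp[18][12] is also 8, so no common subsequence is longer.

8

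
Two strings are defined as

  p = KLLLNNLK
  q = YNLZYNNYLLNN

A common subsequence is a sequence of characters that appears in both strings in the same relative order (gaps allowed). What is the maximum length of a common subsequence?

5

Let dp[i][j] be the LCS length of the first i characters of p and the first j characters of q. dp[i][j] = dp[i-1][j-1]+1 when the i-th and j-th characters match, else max(dp[i-1][j], dp[i][j-1]).
    ·  Y  N  L  Z  Y  N  N  Y  L  L  N  N
 ·  0  0  0  0  0  0  0  0  0  0  0  0  0
 K  0  0  0  0  0  0  0  0  0  0  0  0  0
 L  0  0  0  1  1  1  1  1  1  1  1  1  1
 L  0  0  0  1  1  1  1  1  1  2  2  2  2
 L  0  0  0  1  1  1  1  1  1  2  3  3  3
 N  0  0  1  1  1  1  2  2  2  2  3  4  4
 N  0  0  1  1  1  1  2  3  3  3  3  4  5
 L  0  0  1  2  2  2  2  3  3  4  4  4  5
 K  0  0  1  2  2  2  2  3  3  4  4  4  5
dp[8][12] = 5. One LCS (by backtracking along matches): LLLNN.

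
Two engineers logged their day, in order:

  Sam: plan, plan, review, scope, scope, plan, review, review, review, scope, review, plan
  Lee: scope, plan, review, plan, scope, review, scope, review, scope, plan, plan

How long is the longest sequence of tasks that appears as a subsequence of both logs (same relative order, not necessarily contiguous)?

Match plan (Sam #1, Lee #2); then plan (Sam #2, Lee #4); then review (Sam #3, Lee #6); then scope (Sam #4, Lee #7); then scope (Sam #5, Lee #9); then plan (Sam #6, Lee #10); then plan (Sam #12, Lee #11) — 7 tasks in the same relative order in both. The LCS DP gives dp[12][11] = 7, so this is optimal.

7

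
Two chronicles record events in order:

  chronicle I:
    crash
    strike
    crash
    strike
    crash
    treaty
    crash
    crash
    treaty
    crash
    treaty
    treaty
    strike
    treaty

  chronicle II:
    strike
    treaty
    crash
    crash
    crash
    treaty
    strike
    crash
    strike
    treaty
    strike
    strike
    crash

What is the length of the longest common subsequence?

8

One common subsequence of length 8: strike [2,1], crash [5,3], crash [7,4], crash [8,5], treaty [9,6], crash [10,8], treaty [11,10], strike [13,12], and the DP table's final entry dp[14][13] is also 8, so no common subsequence is longer.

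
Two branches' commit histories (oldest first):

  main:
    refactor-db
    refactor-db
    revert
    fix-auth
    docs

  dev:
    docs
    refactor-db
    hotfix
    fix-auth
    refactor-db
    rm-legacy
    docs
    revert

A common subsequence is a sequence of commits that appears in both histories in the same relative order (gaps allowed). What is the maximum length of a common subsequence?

3

Taking refactor-db (main #1, dev #2) → refactor-db (main #2, dev #5) → revert (main #3, dev #8) gives a common subsequence of length 3. The LCS DP gives dp[5][8] = 3, so this is optimal.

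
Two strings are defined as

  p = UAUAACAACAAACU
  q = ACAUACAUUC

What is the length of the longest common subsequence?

7

One common subsequence of length 7: A at p[5]=q[1]; then C at p[6]=q[2]; then A at p[7]=q[3]; then A at p[8]=q[5]; then C at p[9]=q[6]; then A at p[10]=q[7]; then C at p[13]=q[10]. dp[14][10] = 7 confirms this is the maximum.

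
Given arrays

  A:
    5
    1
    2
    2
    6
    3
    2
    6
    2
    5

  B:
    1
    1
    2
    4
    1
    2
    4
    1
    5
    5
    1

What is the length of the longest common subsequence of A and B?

Let dp[i][j] be the LCS length of the first i values of A and the first j values of B. dp[i][j] = dp[i-1][j-1]+1 when the i-th and j-th values match, else max(dp[i-1][j], dp[i][j-1]).
    ·  1  1  2  4  1  2  4  1  5  5  1
 ·  0  0  0  0  0  0  0  0  0  0  0  0
 5  0  0  0  0  0  0  0  0  0  1  1  1
 1  0  1  1  1  1  1  1  1  1  1  1  2
 2  0  1  1  2  2  2  2  2  2  2  2  2
 2  0  1  1  2  2  2  3  3  3  3  3  3
 6  0  1  1  2  2  2  3  3  3  3  3  3
 3  0  1  1  2  2  2  3  3  3  3  3  3
 2  0  1  1  2  2  2  3  3  3  3  3  3
 6  0  1  1  2  2  2  3  3  3  3  3  3
 2  0  1  1  2  2  2  3  3  3  3  3  3
 5  0  1  1  2  2  2  3  3  3  4  4  4
dp[10][11] = 4. One LCS (by backtracking along matches): 1, 2, 2, 5.

4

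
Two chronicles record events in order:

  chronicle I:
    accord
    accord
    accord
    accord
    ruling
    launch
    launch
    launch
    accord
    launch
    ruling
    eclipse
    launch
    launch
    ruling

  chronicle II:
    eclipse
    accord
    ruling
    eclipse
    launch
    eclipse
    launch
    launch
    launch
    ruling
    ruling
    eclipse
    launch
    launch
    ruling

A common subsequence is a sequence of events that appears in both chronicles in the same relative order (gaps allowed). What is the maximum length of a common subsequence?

11

Pick accord (chronicle I #4, chronicle II #2); then ruling (chronicle I #5, chronicle II #3); then launch (chronicle I #6, chronicle II #5); then launch (chronicle I #7, chronicle II #7); then launch (chronicle I #8, chronicle II #8); then launch (chronicle I #10, chronicle II #9); then ruling (chronicle I #11, chronicle II #11); then eclipse (chronicle I #12, chronicle II #12); then launch (chronicle I #13, chronicle II #13); then launch (chronicle I #14, chronicle II #14); then ruling (chronicle I #15, chronicle II #15); all 11 events appear in both, in order, and the DP table's final entry dp[15][15] is also 11, so no common subsequence is longer.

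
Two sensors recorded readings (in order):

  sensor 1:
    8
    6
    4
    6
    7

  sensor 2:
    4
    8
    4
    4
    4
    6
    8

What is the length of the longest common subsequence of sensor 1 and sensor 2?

3

Pick 8 at sensor 1[1]=sensor 2[2], 4 at sensor 1[3]=sensor 2[5], 6 at sensor 1[4]=sensor 2[6]; all 3 values appear in both, in order, and the DP table's final entry dp[5][7] is also 3, so no common subsequence is longer.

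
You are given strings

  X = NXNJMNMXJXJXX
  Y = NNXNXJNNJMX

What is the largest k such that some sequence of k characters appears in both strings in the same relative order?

One common subsequence of length 7: N (X #1, Y #2), then X (X #2, Y #3), then N (X #3, Y #4), then J (X #4, Y #6), then N (X #6, Y #8), then M (X #7, Y #10), then X (X #13, Y #11), and the DP table's final entry dp[13][11] is also 7, so no common subsequence is longer.

7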